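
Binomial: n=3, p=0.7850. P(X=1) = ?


C(3,1) = 3
p^1 = 0.785000
(1-p)^2 = 0.046225
P = 3 * 0.785000 * 0.046225 = 0.1089

P(X=1) = 0.1089


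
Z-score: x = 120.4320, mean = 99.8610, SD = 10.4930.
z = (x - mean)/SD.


z = (120.4320 - 99.8610)/10.4930
= 20.5710/10.4930
= 1.9604

z = 1.9604


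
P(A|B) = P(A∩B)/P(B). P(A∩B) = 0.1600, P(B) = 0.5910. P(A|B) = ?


P(A|B) = 0.1600/0.5910 = 0.2707

P(A|B) = 0.2707


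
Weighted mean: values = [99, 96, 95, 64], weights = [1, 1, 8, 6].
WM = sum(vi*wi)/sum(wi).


Numerator = 99*1 + 96*1 + 95*8 + 64*6 = 1339
Denominator = 1 + 1 + 8 + 6 = 16
WM = 1339/16 = 83.6875

WM = 83.6875


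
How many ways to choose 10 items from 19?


C(19,10) = 19!/(10! × 9!)
= 121645100408832000/(3628800 × 362880)
= 92378

C(19,10) = 92378


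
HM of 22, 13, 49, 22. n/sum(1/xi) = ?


Sum of reciprocals = 1/22 + 1/13 + 1/49 + 1/22 = 0.188240
HM = 4/0.188240 = 21.2494

HM = 21.2494


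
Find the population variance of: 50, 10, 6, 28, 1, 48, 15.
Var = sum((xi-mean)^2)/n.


Mean = 22.5714
Squared deviations: 752.3265, 158.0408, 274.6122, 29.4694, 465.3265, 646.6122, 57.3265
Sum = 2383.7143
Variance = 2383.7143/7 = 340.5306

Variance = 340.5306


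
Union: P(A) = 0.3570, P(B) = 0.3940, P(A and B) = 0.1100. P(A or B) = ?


P(A∪B) = 0.3570 + 0.3940 - 0.1100
= 0.7510 - 0.1100
= 0.6410

P(A∪B) = 0.6410


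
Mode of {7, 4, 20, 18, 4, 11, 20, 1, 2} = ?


Frequencies: 1:1, 2:1, 4:2, 7:1, 11:1, 18:1, 20:2
Max frequency = 2
Mode = 4, 20

Mode = 4, 20


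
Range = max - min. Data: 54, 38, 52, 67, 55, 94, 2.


Max = 94, Min = 2
Range = 94 - 2 = 92

Range = 92


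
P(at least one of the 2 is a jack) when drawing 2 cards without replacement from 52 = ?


P(at least one) = 1 - P(none)
P(none) = (48/52) × (47/51) = 0.850679
P(at least one) = 1 - 0.850679 = 0.1493

P = 0.1493


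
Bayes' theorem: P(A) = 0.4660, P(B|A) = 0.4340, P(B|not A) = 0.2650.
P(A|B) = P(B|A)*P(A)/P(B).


P(B) = P(B|A)*P(A) + P(B|A')*P(A')
= 0.4340*0.4660 + 0.2650*0.5340
= 0.202244 + 0.141510 = 0.343754
P(A|B) = 0.202244/0.343754 = 0.5883

P(A|B) = 0.5883


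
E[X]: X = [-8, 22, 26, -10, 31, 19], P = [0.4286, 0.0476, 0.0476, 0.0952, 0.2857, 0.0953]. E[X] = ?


E[X] = -8*0.4286 + 22*0.0476 + 26*0.0476 - 10*0.0952 + 31*0.2857 + 19*0.0953
= -3.4288 + 1.0472 + 1.2376 - 0.9520 + 8.8567 + 1.8107
= 8.5714

E[X] = 8.5714


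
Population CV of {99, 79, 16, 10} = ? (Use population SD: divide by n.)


Mean = 51.0000
SD = 38.7105
CV = (38.7105/51.0000)*100 = 75.9029%

CV = 75.9029%


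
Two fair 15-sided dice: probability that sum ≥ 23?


Total outcomes = 15×15 = 225
Favorable (sum ≥ 23): 36
P = 36/225 = 0.1600

P = 0.1600


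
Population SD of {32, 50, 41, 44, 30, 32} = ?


Mean = 38.1667
Variance = 54.1389
SD = sqrt(54.1389) = 7.3579

SD = 7.3579


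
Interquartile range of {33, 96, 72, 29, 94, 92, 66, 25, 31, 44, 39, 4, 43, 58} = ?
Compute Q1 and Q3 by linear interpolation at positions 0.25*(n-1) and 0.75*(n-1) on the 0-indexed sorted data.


Sorted: 4, 25, 29, 31, 33, 39, 43, 44, 58, 66, 72, 92, 94, 96
Q1 (25th %ile) = 31.5000
Q3 (75th %ile) = 70.5000
IQR = 70.5000 - 31.5000 = 39.0000

IQR = 39.0000


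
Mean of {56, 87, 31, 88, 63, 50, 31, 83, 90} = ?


Sum = 56 + 87 + 31 + 88 + 63 + 50 + 31 + 83 + 90 = 579
n = 9
Mean = 579/9 = 64.3333

Mean = 64.3333


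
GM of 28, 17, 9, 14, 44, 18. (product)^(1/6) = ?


Product = 28 × 17 × 9 × 14 × 44 × 18 = 47500992
GM = 47500992^(1/6) = 19.0305

GM = 19.0305


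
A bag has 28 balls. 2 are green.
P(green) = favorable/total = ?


P = 2/28 = 0.0714

P = 0.0714


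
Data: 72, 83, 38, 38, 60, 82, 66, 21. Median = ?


Sorted: 21, 38, 38, 60, 66, 72, 82, 83
n = 8 (even)
Middle values: 60 and 66
Median = (60+66)/2 = 63.0000

Median = 63.0000


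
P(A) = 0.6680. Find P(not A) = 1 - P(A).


P(not A) = 1 - 0.6680 = 0.3320

P(not A) = 0.3320


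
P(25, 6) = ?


P(25,6) = 25!/19!
= 15511210043330985984000000/121645100408832000
= 127512000

P(25,6) = 127512000


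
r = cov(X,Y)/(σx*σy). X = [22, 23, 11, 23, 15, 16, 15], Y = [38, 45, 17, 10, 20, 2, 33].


Mean X = 17.8571, Mean Y = 23.5714
SD X = 4.421654, SD Y = 14.450478
Cov = 24.081633
r = 24.081633/(4.421654*14.450478) = 0.3769

r = 0.3769


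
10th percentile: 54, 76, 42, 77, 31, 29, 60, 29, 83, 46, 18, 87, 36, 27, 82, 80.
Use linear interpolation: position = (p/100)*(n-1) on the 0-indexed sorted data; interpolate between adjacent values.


Sorted: 18, 27, 29, 29, 31, 36, 42, 46, 54, 60, 76, 77, 80, 82, 83, 87
n = 16
Index = 10/100 * 15 = 1.5000
Lower = data[1] = 27, Upper = data[2] = 29
P10 = 27 + 0.5000*(2) = 28.0000

P10 = 28.0000


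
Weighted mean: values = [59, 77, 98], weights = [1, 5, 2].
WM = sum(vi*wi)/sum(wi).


Numerator = 59*1 + 77*5 + 98*2 = 640
Denominator = 1 + 5 + 2 = 8
WM = 640/8 = 80.0000

WM = 80.0000


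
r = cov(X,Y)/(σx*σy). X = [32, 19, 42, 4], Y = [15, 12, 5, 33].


Mean X = 24.2500, Mean Y = 16.2500
SD X = 14.254385, SD Y = 10.328964
Cov = -131.562500
r = -131.562500/(14.254385*10.328964) = -0.8936

r = -0.8936


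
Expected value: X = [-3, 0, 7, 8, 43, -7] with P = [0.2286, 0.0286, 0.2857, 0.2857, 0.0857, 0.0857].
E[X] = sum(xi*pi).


E[X] = -3*0.2286 + 0*0.0286 + 7*0.2857 + 8*0.2857 + 43*0.0857 - 7*0.0857
= -0.6858 + 0 + 1.9999 + 2.2856 + 3.6851 - 0.5999
= 6.6849

E[X] = 6.6849


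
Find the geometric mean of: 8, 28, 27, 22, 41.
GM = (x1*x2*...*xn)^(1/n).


Product = 8 × 28 × 27 × 22 × 41 = 5455296
GM = 5455296^(1/5) = 22.2517

GM = 22.2517


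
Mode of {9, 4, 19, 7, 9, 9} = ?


Frequencies: 4:1, 7:1, 9:3, 19:1
Max frequency = 3
Mode = 9

Mode = 9


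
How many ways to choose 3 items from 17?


C(17,3) = 17!/(3! × 14!)
= 355687428096000/(6 × 87178291200)
= 680

C(17,3) = 680


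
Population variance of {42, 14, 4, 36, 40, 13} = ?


Mean = 24.8333
Squared deviations: 294.6944, 117.3611, 434.0278, 124.6944, 230.0278, 140.0278
Sum = 1340.8333
Variance = 1340.8333/6 = 223.4722

Variance = 223.4722


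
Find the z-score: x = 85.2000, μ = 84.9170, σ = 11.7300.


z = (85.2000 - 84.9170)/11.7300
= 0.2830/11.7300
= 0.0241

z = 0.0241


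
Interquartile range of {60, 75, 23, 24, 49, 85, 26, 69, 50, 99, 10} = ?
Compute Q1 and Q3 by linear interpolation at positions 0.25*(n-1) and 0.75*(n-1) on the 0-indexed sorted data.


Sorted: 10, 23, 24, 26, 49, 50, 60, 69, 75, 85, 99
Q1 (25th %ile) = 25.0000
Q3 (75th %ile) = 72.0000
IQR = 72.0000 - 25.0000 = 47.0000

IQR = 47.0000


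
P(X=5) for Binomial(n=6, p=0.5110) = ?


C(6,5) = 6
p^5 = 0.034842
(1-p)^1 = 0.489000
P = 6 * 0.034842 * 0.489000 = 0.1022

P(X=5) = 0.1022


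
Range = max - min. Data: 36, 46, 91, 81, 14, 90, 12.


Max = 91, Min = 12
Range = 91 - 12 = 79

Range = 79


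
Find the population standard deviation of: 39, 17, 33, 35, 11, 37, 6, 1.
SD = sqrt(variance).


Mean = 22.3750
Variance = 205.7344
SD = sqrt(205.7344) = 14.3434

SD = 14.3434


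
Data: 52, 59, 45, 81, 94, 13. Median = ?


Sorted: 13, 45, 52, 59, 81, 94
n = 6 (even)
Middle values: 52 and 59
Median = (52+59)/2 = 55.5000

Median = 55.5000


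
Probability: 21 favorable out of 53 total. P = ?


P = 21/53 = 0.3962

P = 0.3962


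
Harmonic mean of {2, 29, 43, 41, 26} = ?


Sum of reciprocals = 1/2 + 1/29 + 1/43 + 1/41 + 1/26 = 0.620590
HM = 5/0.620590 = 8.0568

HM = 8.0568


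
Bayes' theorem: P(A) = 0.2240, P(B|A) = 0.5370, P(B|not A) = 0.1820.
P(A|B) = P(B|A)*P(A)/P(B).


P(B) = P(B|A)*P(A) + P(B|A')*P(A')
= 0.5370*0.2240 + 0.1820*0.7760
= 0.120288 + 0.141232 = 0.261520
P(A|B) = 0.120288/0.261520 = 0.4600

P(A|B) = 0.4600


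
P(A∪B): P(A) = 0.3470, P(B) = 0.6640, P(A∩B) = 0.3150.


P(A∪B) = 0.3470 + 0.6640 - 0.3150
= 1.0110 - 0.3150
= 0.6960

P(A∪B) = 0.6960


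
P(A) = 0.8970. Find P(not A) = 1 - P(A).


P(not A) = 1 - 0.8970 = 0.1030

P(not A) = 0.1030


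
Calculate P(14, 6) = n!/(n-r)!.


P(14,6) = 14!/8!
= 87178291200/40320
= 2162160

P(14,6) = 2162160


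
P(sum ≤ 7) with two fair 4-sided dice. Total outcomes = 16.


Total outcomes = 4×4 = 16
Favorable (sum ≤ 7): 15
P = 15/16 = 0.9375

P = 0.9375


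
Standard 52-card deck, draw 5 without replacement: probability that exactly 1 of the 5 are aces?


Hypergeometric: P(X=1) = C(4,1)·C(48,4) / C(52,5)
= 4 × 194580 / 2598960
= 778320/2598960 = 0.2995

P = 0.2995


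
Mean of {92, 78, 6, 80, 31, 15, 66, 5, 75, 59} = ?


Sum = 92 + 78 + 6 + 80 + 31 + 15 + 66 + 5 + 75 + 59 = 507
n = 10
Mean = 507/10 = 50.7000

Mean = 50.7000


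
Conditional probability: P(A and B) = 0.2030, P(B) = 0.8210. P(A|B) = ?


P(A|B) = 0.2030/0.8210 = 0.2473

P(A|B) = 0.2473


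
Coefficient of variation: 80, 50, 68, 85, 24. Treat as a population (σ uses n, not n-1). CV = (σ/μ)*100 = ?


Mean = 61.4000
SD = 22.2495
CV = (22.2495/61.4000)*100 = 36.2370%

CV = 36.2370%


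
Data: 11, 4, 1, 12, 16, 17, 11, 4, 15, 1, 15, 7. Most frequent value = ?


Frequencies: 1:2, 4:2, 7:1, 11:2, 12:1, 15:2, 16:1, 17:1
Max frequency = 2
Mode = 1, 4, 11, 15

Mode = 1, 4, 11, 15


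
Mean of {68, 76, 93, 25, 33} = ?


Sum = 68 + 76 + 93 + 25 + 33 = 295
n = 5
Mean = 295/5 = 59.0000

Mean = 59.0000


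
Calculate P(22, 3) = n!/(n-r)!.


P(22,3) = 22!/19!
= 1124000727777607680000/121645100408832000
= 9240

P(22,3) = 9240


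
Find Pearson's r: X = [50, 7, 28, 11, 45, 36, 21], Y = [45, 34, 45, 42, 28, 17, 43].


Mean X = 28.2857, Mean Y = 36.2857
SD X = 15.191297, SD Y = 9.822922
Cov = -28.510204
r = -28.510204/(15.191297*9.822922) = -0.1911

r = -0.1911


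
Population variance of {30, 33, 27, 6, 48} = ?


Mean = 28.8000
Squared deviations: 1.4400, 17.6400, 3.2400, 519.8400, 368.6400
Sum = 910.8000
Variance = 910.8000/5 = 182.1600

Variance = 182.1600


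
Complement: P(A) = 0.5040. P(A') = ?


P(not A) = 1 - 0.5040 = 0.4960

P(not A) = 0.4960


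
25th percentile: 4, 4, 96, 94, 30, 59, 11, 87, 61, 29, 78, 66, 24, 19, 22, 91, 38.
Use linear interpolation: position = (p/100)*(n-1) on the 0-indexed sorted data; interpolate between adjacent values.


Sorted: 4, 4, 11, 19, 22, 24, 29, 30, 38, 59, 61, 66, 78, 87, 91, 94, 96
n = 17
Index = 25/100 * 16 = 4.0000
Lower = data[4] = 22, Upper = data[5] = 24
P25 = 22 + 0*(2) = 22.0000

P25 = 22.0000


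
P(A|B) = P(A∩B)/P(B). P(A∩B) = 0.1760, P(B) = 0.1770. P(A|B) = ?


P(A|B) = 0.1760/0.1770 = 0.9944

P(A|B) = 0.9944


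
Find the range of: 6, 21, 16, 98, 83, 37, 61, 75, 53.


Max = 98, Min = 6
Range = 98 - 6 = 92

Range = 92


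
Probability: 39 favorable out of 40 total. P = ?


P = 39/40 = 0.9750

P = 0.9750


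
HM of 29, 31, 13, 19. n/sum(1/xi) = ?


Sum of reciprocals = 1/29 + 1/31 + 1/13 + 1/19 = 0.196295
HM = 4/0.196295 = 20.3774

HM = 20.3774


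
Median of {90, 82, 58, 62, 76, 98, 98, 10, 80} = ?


Sorted: 10, 58, 62, 76, 80, 82, 90, 98, 98
n = 9 (odd)
Middle value = 80

Median = 80


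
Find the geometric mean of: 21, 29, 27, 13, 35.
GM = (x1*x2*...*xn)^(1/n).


Product = 21 × 29 × 27 × 13 × 35 = 7481565
GM = 7481565^(1/5) = 23.7027

GM = 23.7027


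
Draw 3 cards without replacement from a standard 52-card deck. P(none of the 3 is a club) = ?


P(no clubs) = (39/52) × (38/51) × (37/50)
= 0.4135

P = 0.4135


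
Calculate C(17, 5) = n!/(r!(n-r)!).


C(17,5) = 17!/(5! × 12!)
= 355687428096000/(120 × 479001600)
= 6188

C(17,5) = 6188


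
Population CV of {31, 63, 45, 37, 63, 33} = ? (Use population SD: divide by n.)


Mean = 45.3333
SD = 13.2372
CV = (13.2372/45.3333)*100 = 29.1996%

CV = 29.1996%


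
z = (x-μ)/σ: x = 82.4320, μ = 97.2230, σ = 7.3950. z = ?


z = (82.4320 - 97.2230)/7.3950
= -14.7910/7.3950
= -2.0001

z = -2.0001


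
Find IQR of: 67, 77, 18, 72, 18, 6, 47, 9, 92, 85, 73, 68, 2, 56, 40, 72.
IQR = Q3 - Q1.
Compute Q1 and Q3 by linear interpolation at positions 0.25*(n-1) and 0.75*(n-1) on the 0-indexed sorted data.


Sorted: 2, 6, 9, 18, 18, 40, 47, 56, 67, 68, 72, 72, 73, 77, 85, 92
Q1 (25th %ile) = 18.0000
Q3 (75th %ile) = 72.2500
IQR = 72.2500 - 18.0000 = 54.2500

IQR = 54.2500


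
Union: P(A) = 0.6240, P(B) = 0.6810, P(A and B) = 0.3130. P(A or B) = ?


P(A∪B) = 0.6240 + 0.6810 - 0.3130
= 1.3050 - 0.3130
= 0.9920

P(A∪B) = 0.9920


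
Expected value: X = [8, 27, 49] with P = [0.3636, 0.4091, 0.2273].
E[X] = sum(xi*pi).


E[X] = 8*0.3636 + 27*0.4091 + 49*0.2273
= 2.9088 + 11.0457 + 11.1377
= 25.0922

E[X] = 25.0922


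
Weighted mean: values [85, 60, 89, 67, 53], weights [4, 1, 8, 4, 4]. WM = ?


Numerator = 85*4 + 60*1 + 89*8 + 67*4 + 53*4 = 1592
Denominator = 4 + 1 + 8 + 4 + 4 = 21
WM = 1592/21 = 75.8095

WM = 75.8095


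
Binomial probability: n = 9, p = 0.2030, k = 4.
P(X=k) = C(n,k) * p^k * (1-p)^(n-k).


C(9,4) = 126
p^4 = 0.001698
(1-p)^5 = 0.321582
P = 126 * 0.001698 * 0.321582 = 0.0688

P(X=4) = 0.0688


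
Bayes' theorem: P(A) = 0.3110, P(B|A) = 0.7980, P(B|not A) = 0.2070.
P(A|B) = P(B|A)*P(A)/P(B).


P(B) = P(B|A)*P(A) + P(B|A')*P(A')
= 0.7980*0.3110 + 0.2070*0.6890
= 0.248178 + 0.142623 = 0.390801
P(A|B) = 0.248178/0.390801 = 0.6350

P(A|B) = 0.6350


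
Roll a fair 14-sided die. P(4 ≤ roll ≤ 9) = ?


Favorable outcomes (4 ≤ roll ≤ 9): 6
Total outcomes = 14
P = 6/14 = 0.4286

P = 0.4286


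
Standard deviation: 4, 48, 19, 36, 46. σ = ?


Mean = 30.6000
Variance = 282.2400
SD = sqrt(282.2400) = 16.8000

SD = 16.8000


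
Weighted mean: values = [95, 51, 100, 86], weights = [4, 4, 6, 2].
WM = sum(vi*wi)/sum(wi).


Numerator = 95*4 + 51*4 + 100*6 + 86*2 = 1356
Denominator = 4 + 4 + 6 + 2 = 16
WM = 1356/16 = 84.7500

WM = 84.7500


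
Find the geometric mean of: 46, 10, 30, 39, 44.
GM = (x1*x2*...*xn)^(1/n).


Product = 46 × 10 × 30 × 39 × 44 = 23680800
GM = 23680800^(1/5) = 29.8455

GM = 29.8455


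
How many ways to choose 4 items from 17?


C(17,4) = 17!/(4! × 13!)
= 355687428096000/(24 × 6227020800)
= 2380

C(17,4) = 2380


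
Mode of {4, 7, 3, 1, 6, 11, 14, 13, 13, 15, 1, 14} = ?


Frequencies: 1:2, 3:1, 4:1, 6:1, 7:1, 11:1, 13:2, 14:2, 15:1
Max frequency = 2
Mode = 1, 13, 14

Mode = 1, 13, 14


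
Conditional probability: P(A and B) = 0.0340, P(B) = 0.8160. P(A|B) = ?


P(A|B) = 0.0340/0.8160 = 0.0417

P(A|B) = 0.0417


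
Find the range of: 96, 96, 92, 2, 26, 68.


Max = 96, Min = 2
Range = 96 - 2 = 94

Range = 94


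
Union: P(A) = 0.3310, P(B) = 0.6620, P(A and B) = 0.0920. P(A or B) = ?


P(A∪B) = 0.3310 + 0.6620 - 0.0920
= 0.9930 - 0.0920
= 0.9010

P(A∪B) = 0.9010


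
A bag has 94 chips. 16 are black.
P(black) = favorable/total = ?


P = 16/94 = 0.1702

P = 0.1702


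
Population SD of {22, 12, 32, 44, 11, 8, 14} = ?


Mean = 20.4286
Variance = 149.6735
SD = sqrt(149.6735) = 12.2341

SD = 12.2341


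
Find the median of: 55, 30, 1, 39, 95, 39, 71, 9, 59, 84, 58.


Sorted: 1, 9, 30, 39, 39, 55, 58, 59, 71, 84, 95
n = 11 (odd)
Middle value = 55

Median = 55


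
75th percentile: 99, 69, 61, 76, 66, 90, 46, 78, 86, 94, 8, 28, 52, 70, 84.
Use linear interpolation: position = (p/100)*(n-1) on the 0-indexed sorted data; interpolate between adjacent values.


Sorted: 8, 28, 46, 52, 61, 66, 69, 70, 76, 78, 84, 86, 90, 94, 99
n = 15
Index = 75/100 * 14 = 10.5000
Lower = data[10] = 84, Upper = data[11] = 86
P75 = 84 + 0.5000*(2) = 85.0000

P75 = 85.0000


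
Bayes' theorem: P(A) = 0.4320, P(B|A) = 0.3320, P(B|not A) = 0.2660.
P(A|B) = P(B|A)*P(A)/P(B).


P(B) = P(B|A)*P(A) + P(B|A')*P(A')
= 0.3320*0.4320 + 0.2660*0.5680
= 0.143424 + 0.151088 = 0.294512
P(A|B) = 0.143424/0.294512 = 0.4870

P(A|B) = 0.4870


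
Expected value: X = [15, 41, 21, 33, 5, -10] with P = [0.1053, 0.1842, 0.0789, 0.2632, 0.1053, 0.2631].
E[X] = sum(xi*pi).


E[X] = 15*0.1053 + 41*0.1842 + 21*0.0789 + 33*0.2632 + 5*0.1053 - 10*0.2631
= 1.5795 + 7.5522 + 1.6569 + 8.6856 + 0.5265 - 2.6310
= 17.3697

E[X] = 17.3697


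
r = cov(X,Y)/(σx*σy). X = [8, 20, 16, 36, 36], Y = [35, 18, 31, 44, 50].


Mean X = 23.2000, Mean Y = 35.6000
SD X = 11.142711, SD Y = 11.038116
Cov = 78.080000
r = 78.080000/(11.142711*11.038116) = 0.6348

r = 0.6348


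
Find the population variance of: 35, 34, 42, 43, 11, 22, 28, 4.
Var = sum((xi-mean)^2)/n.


Mean = 27.3750
Squared deviations: 58.1406, 43.8906, 213.8906, 244.1406, 268.1406, 28.8906, 0.3906, 546.3906
Sum = 1403.8750
Variance = 1403.8750/8 = 175.4844

Variance = 175.4844


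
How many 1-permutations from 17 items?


P(17,1) = 17!/16!
= 355687428096000/20922789888000
= 17

P(17,1) = 17


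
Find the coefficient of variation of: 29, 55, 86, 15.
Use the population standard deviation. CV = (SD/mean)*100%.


Mean = 46.2500
SD = 27.0682
CV = (27.0682/46.2500)*100 = 58.5258%

CV = 58.5258%


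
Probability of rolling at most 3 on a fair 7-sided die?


Favorable outcomes (roll ≤ 3): 3
Total outcomes = 7
P = 3/7 = 0.4286

P = 0.4286


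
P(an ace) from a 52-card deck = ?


4 aces in 52 cards
P = 4/52 = 0.0769

P = 0.0769


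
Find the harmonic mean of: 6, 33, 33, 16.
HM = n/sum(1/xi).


Sum of reciprocals = 1/6 + 1/33 + 1/33 + 1/16 = 0.289773
HM = 4/0.289773 = 13.8039

HM = 13.8039


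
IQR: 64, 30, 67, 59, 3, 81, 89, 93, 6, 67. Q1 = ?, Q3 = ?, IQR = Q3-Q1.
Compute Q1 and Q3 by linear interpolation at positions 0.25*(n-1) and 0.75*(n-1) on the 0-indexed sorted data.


Sorted: 3, 6, 30, 59, 64, 67, 67, 81, 89, 93
Q1 (25th %ile) = 37.2500
Q3 (75th %ile) = 77.5000
IQR = 77.5000 - 37.2500 = 40.2500

IQR = 40.2500


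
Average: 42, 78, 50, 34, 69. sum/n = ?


Sum = 42 + 78 + 50 + 34 + 69 = 273
n = 5
Mean = 273/5 = 54.6000

Mean = 54.6000


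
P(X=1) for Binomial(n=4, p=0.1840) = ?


C(4,1) = 4
p^1 = 0.184000
(1-p)^3 = 0.543338
P = 4 * 0.184000 * 0.543338 = 0.3999

P(X=1) = 0.3999


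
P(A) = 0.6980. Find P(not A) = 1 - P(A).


P(not A) = 1 - 0.6980 = 0.3020

P(not A) = 0.3020


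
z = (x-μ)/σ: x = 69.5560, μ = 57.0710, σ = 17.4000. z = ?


z = (69.5560 - 57.0710)/17.4000
= 12.4850/17.4000
= 0.7175

z = 0.7175


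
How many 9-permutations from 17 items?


P(17,9) = 17!/8!
= 355687428096000/40320
= 8821612800

P(17,9) = 8821612800


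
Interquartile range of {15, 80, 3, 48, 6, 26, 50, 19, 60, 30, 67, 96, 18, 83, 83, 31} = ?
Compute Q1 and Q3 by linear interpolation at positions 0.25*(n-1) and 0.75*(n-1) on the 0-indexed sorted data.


Sorted: 3, 6, 15, 18, 19, 26, 30, 31, 48, 50, 60, 67, 80, 83, 83, 96
Q1 (25th %ile) = 18.7500
Q3 (75th %ile) = 70.2500
IQR = 70.2500 - 18.7500 = 51.5000

IQR = 51.5000


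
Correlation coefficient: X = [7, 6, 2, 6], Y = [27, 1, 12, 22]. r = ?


Mean X = 5.2500, Mean Y = 15.5000
SD X = 1.920286, SD Y = 9.962429
Cov = 6.375000
r = 6.375000/(1.920286*9.962429) = 0.3332

r = 0.3332


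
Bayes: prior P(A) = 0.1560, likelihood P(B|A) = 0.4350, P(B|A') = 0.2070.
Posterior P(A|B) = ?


P(B) = P(B|A)*P(A) + P(B|A')*P(A')
= 0.4350*0.1560 + 0.2070*0.8440
= 0.067860 + 0.174708 = 0.242568
P(A|B) = 0.067860/0.242568 = 0.2798

P(A|B) = 0.2798


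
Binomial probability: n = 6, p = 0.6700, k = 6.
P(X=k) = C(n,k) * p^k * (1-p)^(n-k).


C(6,6) = 1
p^6 = 0.090458
(1-p)^0 = 1.000000
P = 1 * 0.090458 * 1.000000 = 0.0905

P(X=6) = 0.0905


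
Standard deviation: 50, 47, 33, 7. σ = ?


Mean = 34.2500
Variance = 288.6875
SD = sqrt(288.6875) = 16.9908

SD = 16.9908


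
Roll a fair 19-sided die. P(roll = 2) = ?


Favorable outcomes (roll = 2): 1
Total outcomes = 19
P = 1/19 = 0.0526

P = 0.0526


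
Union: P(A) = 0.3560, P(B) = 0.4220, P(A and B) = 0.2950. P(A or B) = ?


P(A∪B) = 0.3560 + 0.4220 - 0.2950
= 0.7780 - 0.2950
= 0.4830

P(A∪B) = 0.4830


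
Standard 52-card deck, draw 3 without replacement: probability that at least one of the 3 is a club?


P(at least one) = 1 - P(none)
P(none) = (39/52) × (38/51) × (37/50) = 0.413529
P(at least one) = 1 - 0.413529 = 0.5865

P = 0.5865


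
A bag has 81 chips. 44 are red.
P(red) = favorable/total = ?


P = 44/81 = 0.5432

P = 0.5432


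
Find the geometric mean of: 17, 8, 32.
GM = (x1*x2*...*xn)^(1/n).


Product = 17 × 8 × 32 = 4352
GM = 4352^(1/3) = 16.3266

GM = 16.3266


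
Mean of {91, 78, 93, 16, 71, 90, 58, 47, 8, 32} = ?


Sum = 91 + 78 + 93 + 16 + 71 + 90 + 58 + 47 + 8 + 32 = 584
n = 10
Mean = 584/10 = 58.4000

Mean = 58.4000


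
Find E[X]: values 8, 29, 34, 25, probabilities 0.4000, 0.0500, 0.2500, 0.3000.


E[X] = 8*0.4000 + 29*0.0500 + 34*0.2500 + 25*0.3000
= 3.2000 + 1.4500 + 8.5000 + 7.5000
= 20.6500

E[X] = 20.6500


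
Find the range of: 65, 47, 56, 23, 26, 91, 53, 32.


Max = 91, Min = 23
Range = 91 - 23 = 68

Range = 68


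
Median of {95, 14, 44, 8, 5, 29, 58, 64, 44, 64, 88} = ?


Sorted: 5, 8, 14, 29, 44, 44, 58, 64, 64, 88, 95
n = 11 (odd)
Middle value = 44

Median = 44


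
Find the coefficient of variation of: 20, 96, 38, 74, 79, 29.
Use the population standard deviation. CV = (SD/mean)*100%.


Mean = 56.0000
SD = 28.2902
CV = (28.2902/56.0000)*100 = 50.5181%

CV = 50.5181%


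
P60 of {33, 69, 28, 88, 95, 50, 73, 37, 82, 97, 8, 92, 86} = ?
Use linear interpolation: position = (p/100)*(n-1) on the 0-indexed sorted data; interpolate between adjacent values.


Sorted: 8, 28, 33, 37, 50, 69, 73, 82, 86, 88, 92, 95, 97
n = 13
Index = 60/100 * 12 = 7.2000
Lower = data[7] = 82, Upper = data[8] = 86
P60 = 82 + 0.2000*(4) = 82.8000

P60 = 82.8000


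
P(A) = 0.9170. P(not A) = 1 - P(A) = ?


P(not A) = 1 - 0.9170 = 0.0830

P(not A) = 0.0830


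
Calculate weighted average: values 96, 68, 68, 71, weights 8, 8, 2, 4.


Numerator = 96*8 + 68*8 + 68*2 + 71*4 = 1732
Denominator = 8 + 8 + 2 + 4 = 22
WM = 1732/22 = 78.7273

WM = 78.7273


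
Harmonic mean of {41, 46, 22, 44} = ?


Sum of reciprocals = 1/41 + 1/46 + 1/22 + 1/44 = 0.114311
HM = 4/0.114311 = 34.9922

HM = 34.9922


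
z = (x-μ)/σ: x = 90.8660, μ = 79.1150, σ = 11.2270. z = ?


z = (90.8660 - 79.1150)/11.2270
= 11.7510/11.2270
= 1.0467

z = 1.0467


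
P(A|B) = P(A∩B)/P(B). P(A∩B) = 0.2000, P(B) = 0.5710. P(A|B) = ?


P(A|B) = 0.2000/0.5710 = 0.3503

P(A|B) = 0.3503


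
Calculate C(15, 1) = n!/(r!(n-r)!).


C(15,1) = 15!/(1! × 14!)
= 1307674368000/(1 × 87178291200)
= 15

C(15,1) = 15


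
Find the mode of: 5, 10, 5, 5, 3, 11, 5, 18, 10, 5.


Frequencies: 3:1, 5:5, 10:2, 11:1, 18:1
Max frequency = 5
Mode = 5

Mode = 5


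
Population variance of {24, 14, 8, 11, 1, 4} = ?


Mean = 10.3333
Squared deviations: 186.7778, 13.4444, 5.4444, 0.4444, 87.1111, 40.1111
Sum = 333.3333
Variance = 333.3333/6 = 55.5556

Variance = 55.5556


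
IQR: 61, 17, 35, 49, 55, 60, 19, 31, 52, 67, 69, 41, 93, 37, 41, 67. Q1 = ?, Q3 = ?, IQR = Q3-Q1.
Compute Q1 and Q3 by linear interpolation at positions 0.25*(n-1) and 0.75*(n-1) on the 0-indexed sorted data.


Sorted: 17, 19, 31, 35, 37, 41, 41, 49, 52, 55, 60, 61, 67, 67, 69, 93
Q1 (25th %ile) = 36.5000
Q3 (75th %ile) = 62.5000
IQR = 62.5000 - 36.5000 = 26.0000

IQR = 26.0000


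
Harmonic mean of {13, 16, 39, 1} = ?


Sum of reciprocals = 1/13 + 1/16 + 1/39 + 1/1 = 1.165064
HM = 4/1.165064 = 3.4333

HM = 3.4333


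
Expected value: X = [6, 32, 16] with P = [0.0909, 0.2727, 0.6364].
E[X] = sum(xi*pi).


E[X] = 6*0.0909 + 32*0.2727 + 16*0.6364
= 0.5454 + 8.7264 + 10.1824
= 19.4542

E[X] = 19.4542


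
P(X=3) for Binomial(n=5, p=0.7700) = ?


C(5,3) = 10
p^3 = 0.456533
(1-p)^2 = 0.052900
P = 10 * 0.456533 * 0.052900 = 0.2415

P(X=3) = 0.2415


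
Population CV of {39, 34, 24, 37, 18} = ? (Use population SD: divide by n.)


Mean = 30.4000
SD = 8.0647
CV = (8.0647/30.4000)*100 = 26.5287%

CV = 26.5287%


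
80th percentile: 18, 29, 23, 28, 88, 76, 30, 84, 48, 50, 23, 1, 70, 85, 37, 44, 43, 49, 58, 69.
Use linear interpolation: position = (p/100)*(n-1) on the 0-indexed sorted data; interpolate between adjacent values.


Sorted: 1, 18, 23, 23, 28, 29, 30, 37, 43, 44, 48, 49, 50, 58, 69, 70, 76, 84, 85, 88
n = 20
Index = 80/100 * 19 = 15.2000
Lower = data[15] = 70, Upper = data[16] = 76
P80 = 70 + 0.2000*(6) = 71.2000

P80 = 71.2000


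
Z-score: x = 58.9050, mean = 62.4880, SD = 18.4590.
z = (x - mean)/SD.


z = (58.9050 - 62.4880)/18.4590
= -3.5830/18.4590
= -0.1941

z = -0.1941


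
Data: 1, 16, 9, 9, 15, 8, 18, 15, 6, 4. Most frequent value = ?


Frequencies: 1:1, 4:1, 6:1, 8:1, 9:2, 15:2, 16:1, 18:1
Max frequency = 2
Mode = 9, 15

Mode = 9, 15


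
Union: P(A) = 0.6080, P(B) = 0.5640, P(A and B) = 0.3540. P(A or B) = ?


P(A∪B) = 0.6080 + 0.5640 - 0.3540
= 1.1720 - 0.3540
= 0.8180

P(A∪B) = 0.8180


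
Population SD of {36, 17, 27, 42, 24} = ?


Mean = 29.2000
Variance = 78.1600
SD = sqrt(78.1600) = 8.8408

SD = 8.8408


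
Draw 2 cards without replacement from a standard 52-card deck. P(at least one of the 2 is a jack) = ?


P(at least one) = 1 - P(none)
P(none) = (48/52) × (47/51) = 0.850679
P(at least one) = 1 - 0.850679 = 0.1493

P = 0.1493


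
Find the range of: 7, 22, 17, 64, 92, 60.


Max = 92, Min = 7
Range = 92 - 7 = 85

Range = 85


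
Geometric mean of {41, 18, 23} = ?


Product = 41 × 18 × 23 = 16974
GM = 16974^(1/3) = 25.6997

GM = 25.6997


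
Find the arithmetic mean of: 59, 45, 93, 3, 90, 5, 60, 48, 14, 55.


Sum = 59 + 45 + 93 + 3 + 90 + 5 + 60 + 48 + 14 + 55 = 472
n = 10
Mean = 472/10 = 47.2000

Mean = 47.2000


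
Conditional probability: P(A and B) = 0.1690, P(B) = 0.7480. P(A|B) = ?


P(A|B) = 0.1690/0.7480 = 0.2259

P(A|B) = 0.2259


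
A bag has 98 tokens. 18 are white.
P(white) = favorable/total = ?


P = 18/98 = 0.1837

P = 0.1837


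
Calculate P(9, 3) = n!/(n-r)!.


P(9,3) = 9!/6!
= 362880/720
= 504

P(9,3) = 504


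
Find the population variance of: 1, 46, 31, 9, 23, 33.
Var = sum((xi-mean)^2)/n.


Mean = 23.8333
Squared deviations: 521.3611, 491.3611, 51.3611, 220.0278, 0.6944, 84.0278
Sum = 1368.8333
Variance = 1368.8333/6 = 228.1389

Variance = 228.1389


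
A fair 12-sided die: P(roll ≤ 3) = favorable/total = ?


Favorable outcomes (roll ≤ 3): 3
Total outcomes = 12
P = 3/12 = 0.2500

P = 0.2500


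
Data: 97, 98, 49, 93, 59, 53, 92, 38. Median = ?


Sorted: 38, 49, 53, 59, 92, 93, 97, 98
n = 8 (even)
Middle values: 59 and 92
Median = (59+92)/2 = 75.5000

Median = 75.5000


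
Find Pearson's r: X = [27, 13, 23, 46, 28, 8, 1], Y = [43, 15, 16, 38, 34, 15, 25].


Mean X = 20.8571, Mean Y = 26.5714
SD X = 13.871127, SD Y = 10.939537
Cov = 98.510204
r = 98.510204/(13.871127*10.939537) = 0.6492

r = 0.6492


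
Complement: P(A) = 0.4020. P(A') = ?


P(not A) = 1 - 0.4020 = 0.5980

P(not A) = 0.5980


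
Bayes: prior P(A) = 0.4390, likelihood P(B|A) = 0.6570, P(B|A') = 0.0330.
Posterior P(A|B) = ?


P(B) = P(B|A)*P(A) + P(B|A')*P(A')
= 0.6570*0.4390 + 0.0330*0.5610
= 0.288423 + 0.018513 = 0.306936
P(A|B) = 0.288423/0.306936 = 0.9397

P(A|B) = 0.9397


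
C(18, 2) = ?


C(18,2) = 18!/(2! × 16!)
= 6402373705728000/(2 × 20922789888000)
= 153

C(18,2) = 153


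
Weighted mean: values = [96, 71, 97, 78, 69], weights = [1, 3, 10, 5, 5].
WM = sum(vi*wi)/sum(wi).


Numerator = 96*1 + 71*3 + 97*10 + 78*5 + 69*5 = 2014
Denominator = 1 + 3 + 10 + 5 + 5 = 24
WM = 2014/24 = 83.9167

WM = 83.9167


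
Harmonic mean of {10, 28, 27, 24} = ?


Sum of reciprocals = 1/10 + 1/28 + 1/27 + 1/24 = 0.214418
HM = 4/0.214418 = 18.6552

HM = 18.6552


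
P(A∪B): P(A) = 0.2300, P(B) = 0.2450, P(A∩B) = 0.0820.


P(A∪B) = 0.2300 + 0.2450 - 0.0820
= 0.4750 - 0.0820
= 0.3930

P(A∪B) = 0.3930


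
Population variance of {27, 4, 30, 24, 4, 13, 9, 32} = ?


Mean = 17.8750
Squared deviations: 83.2656, 192.5156, 147.0156, 37.5156, 192.5156, 23.7656, 78.7656, 199.5156
Sum = 954.8750
Variance = 954.8750/8 = 119.3594

Variance = 119.3594


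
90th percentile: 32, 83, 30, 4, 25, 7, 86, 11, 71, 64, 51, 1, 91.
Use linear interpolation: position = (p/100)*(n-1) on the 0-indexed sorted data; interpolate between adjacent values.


Sorted: 1, 4, 7, 11, 25, 30, 32, 51, 64, 71, 83, 86, 91
n = 13
Index = 90/100 * 12 = 10.8000
Lower = data[10] = 83, Upper = data[11] = 86
P90 = 83 + 0.8000*(3) = 85.4000

P90 = 85.4000


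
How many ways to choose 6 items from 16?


C(16,6) = 16!/(6! × 10!)
= 20922789888000/(720 × 3628800)
= 8008

C(16,6) = 8008


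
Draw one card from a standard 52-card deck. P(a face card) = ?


12 face cards in 52 cards
P = 12/52 = 0.2308

P = 0.2308


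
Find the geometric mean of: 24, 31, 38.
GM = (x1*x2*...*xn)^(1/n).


Product = 24 × 31 × 38 = 28272
GM = 28272^(1/3) = 30.4639

GM = 30.4639


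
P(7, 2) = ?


P(7,2) = 7!/5!
= 5040/120
= 42

P(7,2) = 42


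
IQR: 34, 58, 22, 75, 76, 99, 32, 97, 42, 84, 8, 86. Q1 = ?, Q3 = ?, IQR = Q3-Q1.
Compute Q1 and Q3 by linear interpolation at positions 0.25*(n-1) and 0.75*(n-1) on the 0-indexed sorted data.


Sorted: 8, 22, 32, 34, 42, 58, 75, 76, 84, 86, 97, 99
Q1 (25th %ile) = 33.5000
Q3 (75th %ile) = 84.5000
IQR = 84.5000 - 33.5000 = 51.0000

IQR = 51.0000


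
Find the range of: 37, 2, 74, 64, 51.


Max = 74, Min = 2
Range = 74 - 2 = 72

Range = 72


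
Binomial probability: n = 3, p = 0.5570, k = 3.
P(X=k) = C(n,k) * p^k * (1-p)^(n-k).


C(3,3) = 1
p^3 = 0.172809
(1-p)^0 = 1.000000
P = 1 * 0.172809 * 1.000000 = 0.1728

P(X=3) = 0.1728


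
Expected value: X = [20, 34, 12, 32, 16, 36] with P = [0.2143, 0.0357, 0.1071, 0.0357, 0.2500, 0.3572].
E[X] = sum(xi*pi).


E[X] = 20*0.2143 + 34*0.0357 + 12*0.1071 + 32*0.0357 + 16*0.2500 + 36*0.3572
= 4.2860 + 1.2138 + 1.2852 + 1.1424 + 4.0000 + 12.8592
= 24.7866

E[X] = 24.7866


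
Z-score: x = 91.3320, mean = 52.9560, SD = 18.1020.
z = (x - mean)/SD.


z = (91.3320 - 52.9560)/18.1020
= 38.3760/18.1020
= 2.1200

z = 2.1200


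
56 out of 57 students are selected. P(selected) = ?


P = 56/57 = 0.9825

P = 0.9825


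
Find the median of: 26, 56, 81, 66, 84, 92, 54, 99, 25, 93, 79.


Sorted: 25, 26, 54, 56, 66, 79, 81, 84, 92, 93, 99
n = 11 (odd)
Middle value = 79

Median = 79


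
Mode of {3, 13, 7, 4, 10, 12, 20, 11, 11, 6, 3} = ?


Frequencies: 3:2, 4:1, 6:1, 7:1, 10:1, 11:2, 12:1, 13:1, 20:1
Max frequency = 2
Mode = 3, 11

Mode = 3, 11


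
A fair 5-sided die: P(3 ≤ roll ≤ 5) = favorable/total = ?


Favorable outcomes (3 ≤ roll ≤ 5): 3
Total outcomes = 5
P = 3/5 = 0.6000

P = 0.6000


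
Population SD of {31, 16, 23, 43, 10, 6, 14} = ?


Mean = 20.4286
Variance = 143.6735
SD = sqrt(143.6735) = 11.9864

SD = 11.9864


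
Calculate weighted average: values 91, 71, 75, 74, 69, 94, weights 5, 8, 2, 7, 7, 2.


Numerator = 91*5 + 71*8 + 75*2 + 74*7 + 69*7 + 94*2 = 2362
Denominator = 5 + 8 + 2 + 7 + 7 + 2 = 31
WM = 2362/31 = 76.1935

WM = 76.1935


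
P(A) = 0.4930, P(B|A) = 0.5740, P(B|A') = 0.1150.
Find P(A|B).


P(B) = P(B|A)*P(A) + P(B|A')*P(A')
= 0.5740*0.4930 + 0.1150*0.5070
= 0.282982 + 0.058305 = 0.341287
P(A|B) = 0.282982/0.341287 = 0.8292

P(A|B) = 0.8292


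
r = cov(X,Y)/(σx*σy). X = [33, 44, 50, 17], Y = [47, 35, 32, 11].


Mean X = 36.0000, Mean Y = 31.2500
SD X = 12.549900, SD Y = 12.968712
Cov = 94.500000
r = 94.500000/(12.549900*12.968712) = 0.5806

r = 0.5806


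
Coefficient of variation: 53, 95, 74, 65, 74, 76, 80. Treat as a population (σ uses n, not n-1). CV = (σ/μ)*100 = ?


Mean = 73.8571
SD = 11.9693
CV = (11.9693/73.8571)*100 = 16.2061%

CV = 16.2061%


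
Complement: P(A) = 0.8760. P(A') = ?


P(not A) = 1 - 0.8760 = 0.1240

P(not A) = 0.1240


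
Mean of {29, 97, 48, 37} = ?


Sum = 29 + 97 + 48 + 37 = 211
n = 4
Mean = 211/4 = 52.7500

Mean = 52.7500


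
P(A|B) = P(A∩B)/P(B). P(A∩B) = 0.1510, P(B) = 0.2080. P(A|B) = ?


P(A|B) = 0.1510/0.2080 = 0.7260

P(A|B) = 0.7260


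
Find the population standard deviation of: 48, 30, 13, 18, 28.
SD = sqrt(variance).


Mean = 27.4000
Variance = 145.4400
SD = sqrt(145.4400) = 12.0599

SD = 12.0599


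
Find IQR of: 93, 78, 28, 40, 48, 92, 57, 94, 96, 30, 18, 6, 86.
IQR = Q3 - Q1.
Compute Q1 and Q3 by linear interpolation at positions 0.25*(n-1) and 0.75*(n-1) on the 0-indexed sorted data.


Sorted: 6, 18, 28, 30, 40, 48, 57, 78, 86, 92, 93, 94, 96
Q1 (25th %ile) = 30.0000
Q3 (75th %ile) = 92.0000
IQR = 92.0000 - 30.0000 = 62.0000

IQR = 62.0000


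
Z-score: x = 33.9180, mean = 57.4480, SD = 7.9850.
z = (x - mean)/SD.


z = (33.9180 - 57.4480)/7.9850
= -23.5300/7.9850
= -2.9468

z = -2.9468


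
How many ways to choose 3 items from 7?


C(7,3) = 7!/(3! × 4!)
= 5040/(6 × 24)
= 35

C(7,3) = 35


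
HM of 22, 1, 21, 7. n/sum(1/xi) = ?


Sum of reciprocals = 1/22 + 1/1 + 1/21 + 1/7 = 1.235931
HM = 4/1.235931 = 3.2364

HM = 3.2364


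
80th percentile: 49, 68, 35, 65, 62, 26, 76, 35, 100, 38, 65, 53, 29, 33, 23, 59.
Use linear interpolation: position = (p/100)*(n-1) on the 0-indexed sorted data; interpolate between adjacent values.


Sorted: 23, 26, 29, 33, 35, 35, 38, 49, 53, 59, 62, 65, 65, 68, 76, 100
n = 16
Index = 80/100 * 15 = 12.0000
Lower = data[12] = 65, Upper = data[13] = 68
P80 = 65 + 0*(3) = 65.0000

P80 = 65.0000


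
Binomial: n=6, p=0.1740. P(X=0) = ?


C(6,0) = 1
p^0 = 1.000000
(1-p)^6 = 0.317600
P = 1 * 1.000000 * 0.317600 = 0.3176

P(X=0) = 0.3176


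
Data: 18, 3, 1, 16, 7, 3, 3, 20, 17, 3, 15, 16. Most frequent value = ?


Frequencies: 1:1, 3:4, 7:1, 15:1, 16:2, 17:1, 18:1, 20:1
Max frequency = 4
Mode = 3

Mode = 3


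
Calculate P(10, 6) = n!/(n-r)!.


P(10,6) = 10!/4!
= 3628800/24
= 151200

P(10,6) = 151200


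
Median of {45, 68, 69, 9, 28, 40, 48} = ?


Sorted: 9, 28, 40, 45, 48, 68, 69
n = 7 (odd)
Middle value = 45

Median = 45


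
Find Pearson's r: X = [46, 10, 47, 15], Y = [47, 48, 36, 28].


Mean X = 29.5000, Mean Y = 39.7500
SD X = 17.095321, SD Y = 8.257572
Cov = 15.875000
r = 15.875000/(17.095321*8.257572) = 0.1125

r = 0.1125


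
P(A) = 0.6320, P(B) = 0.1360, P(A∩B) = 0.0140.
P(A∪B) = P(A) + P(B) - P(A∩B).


P(A∪B) = 0.6320 + 0.1360 - 0.0140
= 0.7680 - 0.0140
= 0.7540

P(A∪B) = 0.7540


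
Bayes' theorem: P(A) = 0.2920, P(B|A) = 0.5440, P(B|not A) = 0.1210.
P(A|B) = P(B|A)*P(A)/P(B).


P(B) = P(B|A)*P(A) + P(B|A')*P(A')
= 0.5440*0.2920 + 0.1210*0.7080
= 0.158848 + 0.085668 = 0.244516
P(A|B) = 0.158848/0.244516 = 0.6496

P(A|B) = 0.6496


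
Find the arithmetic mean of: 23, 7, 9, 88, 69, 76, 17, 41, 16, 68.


Sum = 23 + 7 + 9 + 88 + 69 + 76 + 17 + 41 + 16 + 68 = 414
n = 10
Mean = 414/10 = 41.4000

Mean = 41.4000


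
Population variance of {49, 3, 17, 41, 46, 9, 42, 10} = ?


Mean = 27.1250
Squared deviations: 478.5156, 582.0156, 102.5156, 192.5156, 356.2656, 328.5156, 221.2656, 293.2656
Sum = 2554.8750
Variance = 2554.8750/8 = 319.3594

Variance = 319.3594


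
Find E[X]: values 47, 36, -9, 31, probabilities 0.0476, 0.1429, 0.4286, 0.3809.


E[X] = 47*0.0476 + 36*0.1429 - 9*0.4286 + 31*0.3809
= 2.2372 + 5.1444 - 3.8574 + 11.8079
= 15.3321

E[X] = 15.3321


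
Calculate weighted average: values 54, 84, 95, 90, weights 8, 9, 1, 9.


Numerator = 54*8 + 84*9 + 95*1 + 90*9 = 2093
Denominator = 8 + 9 + 1 + 9 = 27
WM = 2093/27 = 77.5185

WM = 77.5185


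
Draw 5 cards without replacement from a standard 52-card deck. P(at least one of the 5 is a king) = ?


P(at least one) = 1 - P(none)
P(none) = (48/52) × (47/51) × (46/50) × (45/49) × (44/48) = 0.658842
P(at least one) = 1 - 0.658842 = 0.3412

P = 0.3412


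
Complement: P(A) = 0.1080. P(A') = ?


P(not A) = 1 - 0.1080 = 0.8920

P(not A) = 0.8920


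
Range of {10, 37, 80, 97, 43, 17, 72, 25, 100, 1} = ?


Max = 100, Min = 1
Range = 100 - 1 = 99

Range = 99


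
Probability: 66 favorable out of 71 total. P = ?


P = 66/71 = 0.9296

P = 0.9296


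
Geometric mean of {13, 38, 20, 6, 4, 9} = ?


Product = 13 × 38 × 20 × 6 × 4 × 9 = 2134080
GM = 2134080^(1/6) = 11.3467

GM = 11.3467


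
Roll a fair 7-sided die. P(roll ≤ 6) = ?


Favorable outcomes (roll ≤ 6): 6
Total outcomes = 7
P = 6/7 = 0.8571

P = 0.8571


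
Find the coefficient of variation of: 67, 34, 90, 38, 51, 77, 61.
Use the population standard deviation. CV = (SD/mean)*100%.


Mean = 59.7143
SD = 18.8203
CV = (18.8203/59.7143)*100 = 31.5173%

CV = 31.5173%


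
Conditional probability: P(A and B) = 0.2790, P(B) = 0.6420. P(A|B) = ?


P(A|B) = 0.2790/0.6420 = 0.4346

P(A|B) = 0.4346


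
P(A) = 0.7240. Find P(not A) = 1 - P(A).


P(not A) = 1 - 0.7240 = 0.2760

P(not A) = 0.2760


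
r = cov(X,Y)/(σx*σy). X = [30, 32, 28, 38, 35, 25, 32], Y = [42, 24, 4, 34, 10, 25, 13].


Mean X = 31.4286, Mean Y = 21.7143
SD X = 3.994895, SD Y = 12.566557
Cov = 6.551020
r = 6.551020/(3.994895*12.566557) = 0.1305

r = 0.1305


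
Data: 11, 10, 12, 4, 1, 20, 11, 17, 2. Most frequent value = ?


Frequencies: 1:1, 2:1, 4:1, 10:1, 11:2, 12:1, 17:1, 20:1
Max frequency = 2
Mode = 11

Mode = 11


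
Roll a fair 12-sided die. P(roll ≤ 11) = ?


Favorable outcomes (roll ≤ 11): 11
Total outcomes = 12
P = 11/12 = 0.9167

P = 0.9167


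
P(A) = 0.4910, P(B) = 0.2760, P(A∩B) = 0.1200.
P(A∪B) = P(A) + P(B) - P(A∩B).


P(A∪B) = 0.4910 + 0.2760 - 0.1200
= 0.7670 - 0.1200
= 0.6470

P(A∪B) = 0.6470


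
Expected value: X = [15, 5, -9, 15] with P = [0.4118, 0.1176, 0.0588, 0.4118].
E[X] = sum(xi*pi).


E[X] = 15*0.4118 + 5*0.1176 - 9*0.0588 + 15*0.4118
= 6.1770 + 0.5880 - 0.5292 + 6.1770
= 12.4128

E[X] = 12.4128


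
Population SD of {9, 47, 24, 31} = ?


Mean = 27.7500
Variance = 186.6875
SD = sqrt(186.6875) = 13.6634

SD = 13.6634


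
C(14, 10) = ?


C(14,10) = 14!/(10! × 4!)
= 87178291200/(3628800 × 24)
= 1001

C(14,10) = 1001


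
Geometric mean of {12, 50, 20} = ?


Product = 12 × 50 × 20 = 12000
GM = 12000^(1/3) = 22.8943

GM = 22.8943


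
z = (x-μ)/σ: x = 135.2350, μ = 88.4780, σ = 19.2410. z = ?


z = (135.2350 - 88.4780)/19.2410
= 46.7570/19.2410
= 2.4301

z = 2.4301


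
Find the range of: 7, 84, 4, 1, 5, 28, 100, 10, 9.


Max = 100, Min = 1
Range = 100 - 1 = 99

Range = 99


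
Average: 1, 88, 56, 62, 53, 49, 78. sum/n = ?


Sum = 1 + 88 + 56 + 62 + 53 + 49 + 78 = 387
n = 7
Mean = 387/7 = 55.2857

Mean = 55.2857


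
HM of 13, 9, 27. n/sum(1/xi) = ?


Sum of reciprocals = 1/13 + 1/9 + 1/27 = 0.225071
HM = 3/0.225071 = 13.3291

HM = 13.3291


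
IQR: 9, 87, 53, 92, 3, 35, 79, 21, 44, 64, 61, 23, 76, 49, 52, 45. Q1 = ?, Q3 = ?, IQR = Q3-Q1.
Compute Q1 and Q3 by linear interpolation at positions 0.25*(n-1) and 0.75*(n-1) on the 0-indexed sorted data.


Sorted: 3, 9, 21, 23, 35, 44, 45, 49, 52, 53, 61, 64, 76, 79, 87, 92
Q1 (25th %ile) = 32.0000
Q3 (75th %ile) = 67.0000
IQR = 67.0000 - 32.0000 = 35.0000

IQR = 35.0000


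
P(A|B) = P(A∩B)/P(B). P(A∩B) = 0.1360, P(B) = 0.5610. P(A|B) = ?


P(A|B) = 0.1360/0.5610 = 0.2424

P(A|B) = 0.2424


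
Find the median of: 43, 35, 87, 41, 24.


Sorted: 24, 35, 41, 43, 87
n = 5 (odd)
Middle value = 41

Median = 41


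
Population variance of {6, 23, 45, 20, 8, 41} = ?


Mean = 23.8333
Squared deviations: 318.0278, 0.6944, 448.0278, 14.6944, 250.6944, 294.6944
Sum = 1326.8333
Variance = 1326.8333/6 = 221.1389

Variance = 221.1389
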